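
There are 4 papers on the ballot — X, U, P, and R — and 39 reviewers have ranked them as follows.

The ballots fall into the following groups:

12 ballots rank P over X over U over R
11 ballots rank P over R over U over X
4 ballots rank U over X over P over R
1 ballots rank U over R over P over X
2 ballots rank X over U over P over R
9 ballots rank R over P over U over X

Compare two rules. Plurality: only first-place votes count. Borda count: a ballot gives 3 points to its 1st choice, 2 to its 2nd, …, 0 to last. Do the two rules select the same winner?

Yes

Plurality first-place counts: X 2, U 5, P 23, R 9 → P.
Borda totals: X 38, U 51, P 94, R 51 → P.
The two rules agree on P.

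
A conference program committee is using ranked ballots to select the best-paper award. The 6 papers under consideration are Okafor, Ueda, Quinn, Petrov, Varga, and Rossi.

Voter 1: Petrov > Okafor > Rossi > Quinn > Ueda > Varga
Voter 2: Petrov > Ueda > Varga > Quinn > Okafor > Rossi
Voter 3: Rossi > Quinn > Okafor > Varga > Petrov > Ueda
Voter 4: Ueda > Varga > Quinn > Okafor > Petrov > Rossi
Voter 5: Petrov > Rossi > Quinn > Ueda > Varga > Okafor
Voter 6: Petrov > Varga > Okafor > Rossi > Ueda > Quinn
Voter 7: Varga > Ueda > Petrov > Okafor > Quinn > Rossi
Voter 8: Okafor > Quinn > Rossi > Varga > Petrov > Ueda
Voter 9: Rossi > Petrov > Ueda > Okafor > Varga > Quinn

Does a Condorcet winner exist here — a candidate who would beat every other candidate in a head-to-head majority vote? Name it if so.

Head-to-head results (9 voters total):
Okafor vs Ueda: Ueda wins 5–4.
Okafor vs Quinn: Okafor wins 5–4.
Okafor vs Petrov: Petrov wins 6–3.
Okafor vs Varga: Varga wins 5–4.
Okafor vs Rossi: Okafor wins 6–3.
Ueda vs Quinn: Ueda wins 5–4.
Ueda vs Petrov: Petrov wins 7–2.
Ueda vs Varga: Ueda wins 5–4.
Ueda vs Rossi: Rossi wins 6–3.
Quinn vs Petrov: Petrov wins 6–3.
Quinn vs Varga: Varga wins 5–4.
Quinn vs Rossi: Rossi wins 5–4.
Petrov vs Varga: Petrov wins 5–4.
Petrov vs Rossi: Petrov wins 6–3.
Varga vs Rossi: Rossi wins 5–4.
Petrov beats each rival — Okafor (6–3), Ueda (7–2), Quinn (6–3), Varga (5–4), Rossi (6–3) — so Petrov is the Condorcet winner.

Petrov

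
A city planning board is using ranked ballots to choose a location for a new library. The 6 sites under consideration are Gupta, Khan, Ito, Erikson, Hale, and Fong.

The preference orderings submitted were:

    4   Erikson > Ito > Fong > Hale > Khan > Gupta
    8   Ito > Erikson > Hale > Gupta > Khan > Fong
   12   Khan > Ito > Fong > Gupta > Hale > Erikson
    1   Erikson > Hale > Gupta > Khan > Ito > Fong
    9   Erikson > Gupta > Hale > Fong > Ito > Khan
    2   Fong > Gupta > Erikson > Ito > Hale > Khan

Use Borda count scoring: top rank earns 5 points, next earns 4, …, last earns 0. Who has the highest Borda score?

Borda scores:
  Gupta: 4·0 + 8·2 + 12·2 + 3 + 9·4 + 2·4 = 87
  Khan: 4·1 + 8·1 + 12·5 + 2 + 9·0 + 2·0 = 74
  Ito: 4·4 + 8·5 + 12·4 + 1 + 9·1 + 2·2 = 118
  Erikson: 4·5 + 8·4 + 12·0 + 5 + 9·5 + 2·3 = 108
  Hale: 4·2 + 8·3 + 12·1 + 4 + 9·3 + 2·1 = 77
  Fong: 4·3 + 8·0 + 12·3 + 0 + 9·2 + 2·5 = 76
Ito has the highest total.

Ito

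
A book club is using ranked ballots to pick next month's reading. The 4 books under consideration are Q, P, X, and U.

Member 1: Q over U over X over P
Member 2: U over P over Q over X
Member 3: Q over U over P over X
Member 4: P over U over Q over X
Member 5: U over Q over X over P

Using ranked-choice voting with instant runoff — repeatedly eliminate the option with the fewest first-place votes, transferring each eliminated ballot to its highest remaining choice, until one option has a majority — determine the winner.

Round 1: Q 2, U 2, P 1, X 0. X has the fewest and is eliminated.
Round 2: Q 2, U 2, P 1. P has the fewest and is eliminated.
Round 3: U 3, Q 2. U has a majority.

U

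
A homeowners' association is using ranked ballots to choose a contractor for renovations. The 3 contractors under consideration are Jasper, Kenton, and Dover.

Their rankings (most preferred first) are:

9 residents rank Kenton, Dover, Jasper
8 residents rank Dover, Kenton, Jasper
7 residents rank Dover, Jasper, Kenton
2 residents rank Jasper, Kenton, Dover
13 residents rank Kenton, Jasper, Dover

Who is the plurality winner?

Kenton

First-place vote totals:
  Jasper: 2
  Kenton: 22
  Dover: 15
Kenton has the most first-place votes.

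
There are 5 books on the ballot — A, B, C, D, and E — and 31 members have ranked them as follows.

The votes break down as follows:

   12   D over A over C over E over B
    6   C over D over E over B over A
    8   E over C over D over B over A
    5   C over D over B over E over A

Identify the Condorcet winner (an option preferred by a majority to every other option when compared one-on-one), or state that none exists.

C

Head-to-head results (31 voters total):
A vs B: B wins 19–12.
A vs C: C wins 19–12.
A vs D: D wins 31–0.
A vs E: E wins 19–12.
B vs C: C wins 31–0.
B vs D: D wins 31–0.
B vs E: E wins 26–5.
C vs D: C wins 19–12.
C vs E: C wins 23–8.
D vs E: D wins 23–8.
C beats each rival — A (19–12), B (31–0), D (19–12), E (23–8) — so C is the Condorcet winner.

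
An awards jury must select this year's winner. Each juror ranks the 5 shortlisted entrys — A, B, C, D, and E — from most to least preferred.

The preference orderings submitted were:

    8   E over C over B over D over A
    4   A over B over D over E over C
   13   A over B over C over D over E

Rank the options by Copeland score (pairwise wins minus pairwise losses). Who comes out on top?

Pairwise results:
  A vs B: A wins 17–8.
  A vs C: A wins 17–8.
  A vs D: A wins 17–8.
  A vs E: A wins 17–8.
  B vs C: B wins 17–8.
  B vs D: B wins 25–0.
  B vs E: B wins 17–8.
  C vs D: C wins 21–4.
  C vs E: C wins 13–12.
  D vs E: D wins 17–8.
Copeland scores (wins − losses):
  A: 4 − 0 = 4
  B: 3 − 1 = 2
  C: 2 − 2 = 0
  D: 1 − 3 = -2
  E: 0 − 4 = -4
A has the best Copeland score.

A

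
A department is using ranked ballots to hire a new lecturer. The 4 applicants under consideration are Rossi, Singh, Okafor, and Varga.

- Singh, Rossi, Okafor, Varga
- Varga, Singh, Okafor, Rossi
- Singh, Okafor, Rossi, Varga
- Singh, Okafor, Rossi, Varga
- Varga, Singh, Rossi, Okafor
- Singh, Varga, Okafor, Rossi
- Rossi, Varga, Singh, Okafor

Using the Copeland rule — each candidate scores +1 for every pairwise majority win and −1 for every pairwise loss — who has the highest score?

Pairwise results:
  Rossi vs Singh: Singh wins 6–1.
  Rossi vs Okafor: Okafor wins 4–3.
  Rossi vs Varga: Rossi wins 4–3.
  Singh vs Okafor: Singh wins 7–0.
  Singh vs Varga: Singh wins 4–3.
  Okafor vs Varga: Varga wins 4–3.
Copeland scores (wins − losses):
  Rossi: 1 − 2 = -1
  Singh: 3 − 0 = 3
  Okafor: 1 − 2 = -1
  Varga: 1 − 2 = -1
Singh has the best Copeland score.

Singh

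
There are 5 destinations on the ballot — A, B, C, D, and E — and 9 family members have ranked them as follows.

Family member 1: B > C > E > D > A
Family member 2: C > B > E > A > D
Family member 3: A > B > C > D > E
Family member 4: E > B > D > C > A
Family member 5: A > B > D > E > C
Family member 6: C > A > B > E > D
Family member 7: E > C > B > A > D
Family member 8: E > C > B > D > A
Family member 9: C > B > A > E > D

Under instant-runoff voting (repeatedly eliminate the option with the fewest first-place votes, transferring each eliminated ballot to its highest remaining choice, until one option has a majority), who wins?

C

Round 1: C 3, E 3, A 2, B 1, D 0. D has the fewest and is eliminated.
Round 2: C 3, E 3, A 2, B 1. B has the fewest and is eliminated.
Round 3: C 4, E 3, A 2. A has the fewest and is eliminated.
Round 4: C 5, E 4. C has a majority.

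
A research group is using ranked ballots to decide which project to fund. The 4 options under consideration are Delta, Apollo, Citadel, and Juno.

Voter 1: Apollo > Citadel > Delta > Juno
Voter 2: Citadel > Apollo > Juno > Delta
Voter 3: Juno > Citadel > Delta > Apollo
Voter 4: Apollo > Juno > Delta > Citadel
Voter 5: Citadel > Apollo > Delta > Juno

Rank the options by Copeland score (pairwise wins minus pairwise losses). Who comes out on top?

Citadel

Pairwise results:
  Delta vs Apollo: Apollo wins 4–1.
  Delta vs Citadel: Citadel wins 4–1.
  Delta vs Juno: Juno wins 3–2.
  Apollo vs Citadel: Citadel wins 3–2.
  Apollo vs Juno: Apollo wins 4–1.
  Citadel vs Juno: Citadel wins 3–2.
Copeland scores (wins − losses):
  Delta: 0 − 3 = -3
  Apollo: 2 − 1 = 1
  Citadel: 3 − 0 = 3
  Juno: 1 − 2 = -1
Citadel has the best Copeland score.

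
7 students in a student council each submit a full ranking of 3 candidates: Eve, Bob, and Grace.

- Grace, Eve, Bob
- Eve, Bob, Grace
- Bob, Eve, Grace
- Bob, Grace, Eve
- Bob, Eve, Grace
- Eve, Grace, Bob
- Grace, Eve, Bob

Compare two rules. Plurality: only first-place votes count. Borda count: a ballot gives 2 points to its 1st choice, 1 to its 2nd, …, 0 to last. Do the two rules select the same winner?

Plurality first-place counts: Eve 2, Bob 3, Grace 2 → Bob.
Borda totals: Eve 8, Bob 7, Grace 6 → Eve.
The two rules disagree: plurality picks Bob, Borda picks Eve.

No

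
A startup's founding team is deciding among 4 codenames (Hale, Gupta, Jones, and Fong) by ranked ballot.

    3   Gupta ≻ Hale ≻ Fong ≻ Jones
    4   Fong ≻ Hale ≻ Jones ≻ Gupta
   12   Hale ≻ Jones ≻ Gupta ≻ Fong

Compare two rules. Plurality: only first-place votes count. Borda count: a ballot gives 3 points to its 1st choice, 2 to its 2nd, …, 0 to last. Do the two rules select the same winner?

Plurality first-place counts: Hale 12, Gupta 3, Jones 0, Fong 4 → Hale.
Borda totals: Hale 50, Gupta 21, Jones 28, Fong 15 → Hale.
The two rules agree on Hale.

Yes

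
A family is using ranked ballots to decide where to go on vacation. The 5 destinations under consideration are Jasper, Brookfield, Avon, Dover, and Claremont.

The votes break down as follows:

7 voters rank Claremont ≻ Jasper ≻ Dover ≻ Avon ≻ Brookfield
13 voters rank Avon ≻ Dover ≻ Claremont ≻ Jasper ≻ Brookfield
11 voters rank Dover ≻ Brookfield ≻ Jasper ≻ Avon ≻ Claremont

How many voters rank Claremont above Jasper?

20

Ballots ranking Claremont above Jasper: 7+13 = 20.
Ballots ranking Jasper above Claremont: 11.
So 20 of 31 voters prefer Claremont to Jasper.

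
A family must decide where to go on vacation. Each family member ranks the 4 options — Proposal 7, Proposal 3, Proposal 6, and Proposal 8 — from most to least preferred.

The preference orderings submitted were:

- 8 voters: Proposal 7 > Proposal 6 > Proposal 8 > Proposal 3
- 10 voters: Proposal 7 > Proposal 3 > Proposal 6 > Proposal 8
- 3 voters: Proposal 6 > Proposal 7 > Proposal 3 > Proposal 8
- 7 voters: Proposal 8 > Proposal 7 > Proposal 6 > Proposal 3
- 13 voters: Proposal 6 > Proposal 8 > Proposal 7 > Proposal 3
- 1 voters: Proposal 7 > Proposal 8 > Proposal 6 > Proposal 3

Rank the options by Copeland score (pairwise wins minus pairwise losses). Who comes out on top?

Pairwise results:
  Proposal 7 vs Proposal 3: Proposal 7 wins 42–0.
  Proposal 7 vs Proposal 6: Proposal 7 wins 26–16.
  Proposal 7 vs Proposal 8: Proposal 7 wins 22–20.
  Proposal 3 vs Proposal 6: Proposal 6 wins 32–10.
  Proposal 3 vs Proposal 8: Proposal 8 wins 29–13.
  Proposal 6 vs Proposal 8: Proposal 6 wins 34–8.
Copeland scores (wins − losses):
  Proposal 7: 3 − 0 = 3
  Proposal 3: 0 − 3 = -3
  Proposal 6: 2 − 1 = 1
  Proposal 8: 1 − 2 = -1
Proposal 7 has the best Copeland score.

Proposal 7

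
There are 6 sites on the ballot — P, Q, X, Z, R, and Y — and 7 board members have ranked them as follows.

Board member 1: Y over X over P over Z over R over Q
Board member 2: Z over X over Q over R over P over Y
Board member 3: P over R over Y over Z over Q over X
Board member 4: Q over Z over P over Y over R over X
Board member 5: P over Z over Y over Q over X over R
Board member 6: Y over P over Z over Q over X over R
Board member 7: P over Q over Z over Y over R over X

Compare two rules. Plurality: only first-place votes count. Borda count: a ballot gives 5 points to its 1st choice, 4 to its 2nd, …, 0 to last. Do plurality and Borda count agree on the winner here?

Plurality first-place counts: P 3, Q 1, X 0, Z 1, R 0, Y 2 → P.
Borda totals: P 26, Q 17, X 10, Z 23, R 9, Y 20 → P.
The two rules agree on P.

Yes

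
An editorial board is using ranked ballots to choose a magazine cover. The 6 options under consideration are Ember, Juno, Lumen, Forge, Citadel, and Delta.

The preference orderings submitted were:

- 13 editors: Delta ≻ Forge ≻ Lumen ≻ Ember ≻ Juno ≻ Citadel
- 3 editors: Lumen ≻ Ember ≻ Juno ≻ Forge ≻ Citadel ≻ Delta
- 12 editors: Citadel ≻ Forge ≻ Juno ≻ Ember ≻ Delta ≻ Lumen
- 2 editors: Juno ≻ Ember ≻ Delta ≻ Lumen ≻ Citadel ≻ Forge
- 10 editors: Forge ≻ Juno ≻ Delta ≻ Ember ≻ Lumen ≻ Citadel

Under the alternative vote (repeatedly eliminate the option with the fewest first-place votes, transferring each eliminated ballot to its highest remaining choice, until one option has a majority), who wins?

Forge

Round 1: Delta 13, Citadel 12, Forge 10, Lumen 3, Juno 2, Ember 0. Ember has the fewest and is eliminated.
Round 2: Delta 13, Citadel 12, Forge 10, Lumen 3, Juno 2. Juno has the fewest and is eliminated.
Round 3: Delta 15, Citadel 12, Forge 10, Lumen 3. Lumen has the fewest and is eliminated.
Round 4: Delta 15, Forge 13, Citadel 12. Citadel has the fewest and is eliminated.
Round 5: Forge 25, Delta 15. Forge has a majority.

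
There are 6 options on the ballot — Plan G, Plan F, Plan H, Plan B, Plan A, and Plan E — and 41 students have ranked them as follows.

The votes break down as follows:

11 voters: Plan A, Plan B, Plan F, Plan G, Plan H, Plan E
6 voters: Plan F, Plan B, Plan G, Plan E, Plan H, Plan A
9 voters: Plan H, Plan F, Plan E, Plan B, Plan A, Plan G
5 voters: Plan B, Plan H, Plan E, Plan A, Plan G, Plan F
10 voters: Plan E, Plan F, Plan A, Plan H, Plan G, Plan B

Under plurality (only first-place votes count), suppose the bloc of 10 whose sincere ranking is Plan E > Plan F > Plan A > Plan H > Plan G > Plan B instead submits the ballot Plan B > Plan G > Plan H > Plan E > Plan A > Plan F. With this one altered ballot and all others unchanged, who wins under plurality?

Plan B

First-place totals with the altered ballot: Plan G 0, Plan F 6, Plan H 9, Plan B 15, Plan A 11, Plan E 0.
The switch changes the winner from Plan A to Plan B.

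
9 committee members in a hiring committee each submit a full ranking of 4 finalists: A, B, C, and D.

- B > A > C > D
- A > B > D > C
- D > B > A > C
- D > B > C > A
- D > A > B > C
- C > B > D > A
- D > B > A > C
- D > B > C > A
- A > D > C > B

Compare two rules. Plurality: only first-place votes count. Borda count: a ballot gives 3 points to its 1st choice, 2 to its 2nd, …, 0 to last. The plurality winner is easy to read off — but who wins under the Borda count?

Plurality first-place counts: A 2, B 1, C 1, D 5 → D.
Borda totals: A 12, B 16, C 7, D 19 → D.

D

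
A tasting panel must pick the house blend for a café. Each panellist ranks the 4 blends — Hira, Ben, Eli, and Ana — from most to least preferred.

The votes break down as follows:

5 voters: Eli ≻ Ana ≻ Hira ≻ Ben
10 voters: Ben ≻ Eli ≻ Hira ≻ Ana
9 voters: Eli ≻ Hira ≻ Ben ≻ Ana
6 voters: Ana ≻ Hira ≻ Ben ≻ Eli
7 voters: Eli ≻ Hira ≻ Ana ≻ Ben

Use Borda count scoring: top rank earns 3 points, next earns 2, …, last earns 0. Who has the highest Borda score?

Borda scores:
  Hira: 5·1 + 10·1 + 9·2 + 6·2 + 7·2 = 59
  Ben: 5·0 + 10·3 + 9·1 + 6·1 + 7·0 = 45
  Eli: 5·3 + 10·2 + 9·3 + 6·0 + 7·3 = 83
  Ana: 5·2 + 10·0 + 9·0 + 6·3 + 7·1 = 35
Eli has the highest total.

Eli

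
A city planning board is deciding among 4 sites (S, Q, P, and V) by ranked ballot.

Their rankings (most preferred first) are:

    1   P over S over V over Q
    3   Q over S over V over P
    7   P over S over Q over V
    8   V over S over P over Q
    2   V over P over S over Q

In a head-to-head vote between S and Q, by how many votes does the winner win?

Ballots ranking S above Q: 1+7+8+2 = 18.
Ballots ranking Q above S: 3.
S wins 18–3, a margin of 15.

15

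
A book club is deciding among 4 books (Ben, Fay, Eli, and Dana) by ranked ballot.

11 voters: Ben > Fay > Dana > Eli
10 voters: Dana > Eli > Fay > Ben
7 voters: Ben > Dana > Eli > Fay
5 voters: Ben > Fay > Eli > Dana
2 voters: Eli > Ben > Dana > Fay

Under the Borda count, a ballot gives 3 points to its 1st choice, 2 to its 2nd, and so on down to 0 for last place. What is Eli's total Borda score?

38

Borda scores:
  Ben: 11·3 + 10·0 + 7·3 + 5·3 + 2·2 = 73
  Fay: 11·2 + 10·1 + 7·0 + 5·2 + 2·0 = 42
  Eli: 11·0 + 10·2 + 7·1 + 5·1 + 2·3 = 38
  Dana: 11·1 + 10·3 + 7·2 + 5·0 + 2·1 = 57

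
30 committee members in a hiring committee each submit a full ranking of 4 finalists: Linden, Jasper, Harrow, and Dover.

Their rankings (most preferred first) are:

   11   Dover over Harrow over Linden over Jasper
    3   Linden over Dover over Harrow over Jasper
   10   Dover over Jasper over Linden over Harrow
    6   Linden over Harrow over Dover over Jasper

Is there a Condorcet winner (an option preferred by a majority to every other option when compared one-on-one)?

Head-to-head results (30 voters total):
Linden vs Jasper: Linden wins 20–10.
Linden vs Harrow: Linden wins 19–11.
Linden vs Dover: Dover wins 21–9.
Jasper vs Harrow: Harrow wins 20–10.
Jasper vs Dover: Dover wins 30–0.
Harrow vs Dover: Dover wins 24–6.
Dover beats each rival — Linden (21–9), Jasper (30–0), Harrow (24–6) — so Dover is the Condorcet winner.

Yes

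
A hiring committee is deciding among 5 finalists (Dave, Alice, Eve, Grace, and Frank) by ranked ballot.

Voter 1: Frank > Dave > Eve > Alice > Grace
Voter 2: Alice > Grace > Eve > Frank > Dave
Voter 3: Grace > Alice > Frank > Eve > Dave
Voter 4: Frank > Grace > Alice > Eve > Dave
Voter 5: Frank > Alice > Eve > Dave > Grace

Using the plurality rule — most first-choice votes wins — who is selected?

Frank

First-place vote totals:
  Dave: 0
  Alice: 1
  Eve: 0
  Grace: 1
  Frank: 3
Frank has the most first-place votes.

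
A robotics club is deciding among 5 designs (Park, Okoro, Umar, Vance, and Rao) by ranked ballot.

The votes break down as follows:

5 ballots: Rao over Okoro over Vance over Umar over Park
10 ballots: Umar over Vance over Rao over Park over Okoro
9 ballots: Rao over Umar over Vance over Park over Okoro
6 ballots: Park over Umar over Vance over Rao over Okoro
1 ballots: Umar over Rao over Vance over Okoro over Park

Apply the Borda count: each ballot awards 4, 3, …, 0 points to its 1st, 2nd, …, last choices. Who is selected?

Borda scores:
  Park: 5·0 + 10·1 + 9·1 + 6·4 + 0 = 43
  Okoro: 5·3 + 10·0 + 9·0 + 6·0 + 1 = 16
  Umar: 5·1 + 10·4 + 9·3 + 6·3 + 4 = 94
  Vance: 5·2 + 10·3 + 9·2 + 6·2 + 2 = 72
  Rao: 5·4 + 10·2 + 9·4 + 6·1 + 3 = 85
Umar has the highest total.

Umar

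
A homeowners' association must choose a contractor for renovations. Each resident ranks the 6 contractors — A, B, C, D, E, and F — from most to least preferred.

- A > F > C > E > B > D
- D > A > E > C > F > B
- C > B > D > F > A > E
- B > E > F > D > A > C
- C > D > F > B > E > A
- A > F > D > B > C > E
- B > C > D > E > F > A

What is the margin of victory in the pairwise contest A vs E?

Ballots ranking A above E: 4.
Ballots ranking E above A: 3.
A wins 4–3, a margin of 1.

1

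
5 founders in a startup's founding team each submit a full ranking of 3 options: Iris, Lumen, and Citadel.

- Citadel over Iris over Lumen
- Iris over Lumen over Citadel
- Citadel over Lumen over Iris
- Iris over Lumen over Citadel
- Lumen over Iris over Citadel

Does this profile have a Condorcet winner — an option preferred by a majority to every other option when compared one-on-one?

Head-to-head results (5 voters total):
Iris vs Lumen: Iris wins 3–2.
Iris vs Citadel: Iris wins 3–2.
Lumen vs Citadel: Lumen wins 3–2.
Iris beats each rival — Lumen (3–2), Citadel (3–2) — so Iris is the Condorcet winner.

Yes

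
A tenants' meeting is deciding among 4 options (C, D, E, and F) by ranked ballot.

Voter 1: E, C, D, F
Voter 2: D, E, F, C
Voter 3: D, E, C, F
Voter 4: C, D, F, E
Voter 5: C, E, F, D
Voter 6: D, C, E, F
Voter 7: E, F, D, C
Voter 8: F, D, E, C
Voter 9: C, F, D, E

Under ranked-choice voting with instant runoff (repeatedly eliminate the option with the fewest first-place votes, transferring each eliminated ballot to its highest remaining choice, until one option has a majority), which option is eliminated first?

Round 1: C 3, D 3, E 2, F 1. F has the fewest and is eliminated.
Round 2: D 4, C 3, E 2. E has the fewest and is eliminated.
Round 3: D 5, C 4. D has a majority.

F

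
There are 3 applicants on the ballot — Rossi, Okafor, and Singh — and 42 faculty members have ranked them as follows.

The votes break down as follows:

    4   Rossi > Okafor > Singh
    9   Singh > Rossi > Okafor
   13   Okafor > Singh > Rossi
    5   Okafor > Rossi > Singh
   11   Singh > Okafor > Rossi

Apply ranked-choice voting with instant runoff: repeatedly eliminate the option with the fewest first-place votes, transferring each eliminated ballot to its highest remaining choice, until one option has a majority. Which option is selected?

Round 1: Singh 20, Okafor 18, Rossi 4. Rossi has the fewest and is eliminated.
Round 2: Okafor 22, Singh 20. Okafor has a majority.

Okafor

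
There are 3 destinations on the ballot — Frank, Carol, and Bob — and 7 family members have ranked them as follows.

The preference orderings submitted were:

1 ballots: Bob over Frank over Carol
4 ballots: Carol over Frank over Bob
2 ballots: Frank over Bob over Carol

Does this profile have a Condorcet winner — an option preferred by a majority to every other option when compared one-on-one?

Yes

Head-to-head results (7 voters total):
Frank vs Carol: Carol wins 4–3.
Frank vs Bob: Frank wins 6–1.
Carol vs Bob: Carol wins 4–3.
Carol beats each rival — Frank (4–3), Bob (4–3) — so Carol is the Condorcet winner.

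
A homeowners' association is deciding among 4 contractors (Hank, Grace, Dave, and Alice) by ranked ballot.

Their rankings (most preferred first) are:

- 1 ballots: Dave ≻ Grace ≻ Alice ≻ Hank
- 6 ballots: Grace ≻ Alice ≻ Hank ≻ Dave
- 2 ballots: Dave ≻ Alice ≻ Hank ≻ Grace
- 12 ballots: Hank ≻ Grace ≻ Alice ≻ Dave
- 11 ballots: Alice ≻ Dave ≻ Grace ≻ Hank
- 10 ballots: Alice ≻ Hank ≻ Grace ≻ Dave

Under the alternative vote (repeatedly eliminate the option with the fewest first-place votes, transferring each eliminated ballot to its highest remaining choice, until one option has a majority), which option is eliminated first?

Dave

Round 1: Alice 21, Hank 12, Grace 6, Dave 3. Dave has the fewest and is eliminated.
Round 2: Alice 23, Hank 12, Grace 7. Alice has a majority.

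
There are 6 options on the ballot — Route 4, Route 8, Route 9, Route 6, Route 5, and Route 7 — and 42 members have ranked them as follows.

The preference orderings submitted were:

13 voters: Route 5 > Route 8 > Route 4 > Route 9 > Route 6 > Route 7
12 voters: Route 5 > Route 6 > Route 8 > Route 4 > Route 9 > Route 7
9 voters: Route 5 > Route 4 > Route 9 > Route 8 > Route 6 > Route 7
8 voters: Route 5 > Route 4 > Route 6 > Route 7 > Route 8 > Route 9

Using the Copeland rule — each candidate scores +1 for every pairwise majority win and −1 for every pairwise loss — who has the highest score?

Pairwise results:
  Route 4 vs Route 8: Route 8 wins 25–17.
  Route 4 vs Route 9: Route 4 wins 42–0.
  Route 4 vs Route 6: Route 4 wins 30–12.
  Route 4 vs Route 5: Route 5 wins 42–0.
  Route 4 vs Route 7: Route 4 wins 42–0.
  Route 8 vs Route 9: Route 8 wins 33–9.
  Route 8 vs Route 6: Route 8 wins 22–20.
  Route 8 vs Route 5: Route 5 wins 42–0.
  Route 8 vs Route 7: Route 8 wins 34–8.
  Route 9 vs Route 6: Route 9 wins 22–20.
  Route 9 vs Route 5: Route 5 wins 42–0.
  Route 9 vs Route 7: Route 9 wins 34–8.
  Route 6 vs Route 5: Route 5 wins 42–0.
  Route 6 vs Route 7: Route 6 wins 42–0.
  Route 5 vs Route 7: Route 5 wins 42–0.
Copeland scores (wins − losses):
  Route 4: 3 − 2 = 1
  Route 8: 4 − 1 = 3
  Route 9: 2 − 3 = -1
  Route 6: 1 − 4 = -3
  Route 5: 5 − 0 = 5
  Route 7: 0 − 5 = -5
Route 5 has the best Copeland score.

Route 5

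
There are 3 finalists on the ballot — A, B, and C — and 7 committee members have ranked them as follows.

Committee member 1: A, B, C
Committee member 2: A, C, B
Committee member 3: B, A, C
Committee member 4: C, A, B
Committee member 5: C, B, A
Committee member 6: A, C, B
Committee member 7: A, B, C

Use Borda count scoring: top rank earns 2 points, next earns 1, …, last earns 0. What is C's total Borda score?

Borda scores:
  A: 2 + 2 + 1 + 1 + 0 + 2 + 2 = 10
  B: 1 + 0 + 2 + 0 + 1 + 0 + 1 = 5
  C: 0 + 1 + 0 + 2 + 2 + 1 + 0 = 6

6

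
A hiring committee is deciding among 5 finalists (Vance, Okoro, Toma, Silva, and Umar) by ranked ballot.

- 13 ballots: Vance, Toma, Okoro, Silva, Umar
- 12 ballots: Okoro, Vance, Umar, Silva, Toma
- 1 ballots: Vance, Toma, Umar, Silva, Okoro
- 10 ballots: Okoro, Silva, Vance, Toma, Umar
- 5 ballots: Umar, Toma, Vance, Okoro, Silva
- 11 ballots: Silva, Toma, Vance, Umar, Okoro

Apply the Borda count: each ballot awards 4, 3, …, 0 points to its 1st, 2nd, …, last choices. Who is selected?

Vance

Borda scores:
  Vance: 13·4 + 12·3 + 4 + 10·2 + 5·2 + 11·2 = 144
  Okoro: 13·2 + 12·4 + 0 + 10·4 + 5·1 + 11·0 = 119
  Toma: 13·3 + 12·0 + 3 + 10·1 + 5·3 + 11·3 = 100
  Silva: 13·1 + 12·1 + 1 + 10·3 + 5·0 + 11·4 = 100
  Umar: 13·0 + 12·2 + 2 + 10·0 + 5·4 + 11·1 = 57
Vance has the highest total.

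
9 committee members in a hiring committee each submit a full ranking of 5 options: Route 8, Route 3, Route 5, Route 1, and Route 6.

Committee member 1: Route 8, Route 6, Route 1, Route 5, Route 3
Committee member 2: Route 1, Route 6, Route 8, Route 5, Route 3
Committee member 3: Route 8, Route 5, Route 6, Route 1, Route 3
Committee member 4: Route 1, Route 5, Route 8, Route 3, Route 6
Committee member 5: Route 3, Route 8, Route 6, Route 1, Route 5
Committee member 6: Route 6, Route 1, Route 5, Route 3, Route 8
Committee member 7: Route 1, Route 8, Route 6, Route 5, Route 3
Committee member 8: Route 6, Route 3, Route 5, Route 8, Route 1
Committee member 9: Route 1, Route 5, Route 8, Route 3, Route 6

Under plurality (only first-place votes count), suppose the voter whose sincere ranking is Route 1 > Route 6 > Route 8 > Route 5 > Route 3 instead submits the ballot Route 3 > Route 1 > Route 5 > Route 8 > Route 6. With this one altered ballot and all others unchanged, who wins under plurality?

First-place totals with the altered ballot: Route 8 2, Route 3 2, Route 5 0, Route 1 3, Route 6 2.
The winner is unchanged: still Route 1.

Route 1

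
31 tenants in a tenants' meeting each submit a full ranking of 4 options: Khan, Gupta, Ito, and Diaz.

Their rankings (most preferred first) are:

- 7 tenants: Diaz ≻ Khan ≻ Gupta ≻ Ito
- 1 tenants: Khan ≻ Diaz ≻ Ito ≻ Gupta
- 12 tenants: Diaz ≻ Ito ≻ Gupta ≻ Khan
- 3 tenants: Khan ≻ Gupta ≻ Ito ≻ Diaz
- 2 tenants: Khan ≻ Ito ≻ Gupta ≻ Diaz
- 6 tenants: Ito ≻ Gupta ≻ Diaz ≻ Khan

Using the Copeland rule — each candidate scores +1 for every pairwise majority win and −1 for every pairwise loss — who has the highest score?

Diaz

Pairwise results:
  Khan vs Gupta: Gupta wins 18–13.
  Khan vs Ito: Ito wins 18–13.
  Khan vs Diaz: Diaz wins 25–6.
  Gupta vs Ito: Ito wins 21–10.
  Gupta vs Diaz: Diaz wins 20–11.
  Ito vs Diaz: Diaz wins 20–11.
Copeland scores (wins − losses):
  Khan: 0 − 3 = -3
  Gupta: 1 − 2 = -1
  Ito: 2 − 1 = 1
  Diaz: 3 − 0 = 3
Diaz has the best Copeland score.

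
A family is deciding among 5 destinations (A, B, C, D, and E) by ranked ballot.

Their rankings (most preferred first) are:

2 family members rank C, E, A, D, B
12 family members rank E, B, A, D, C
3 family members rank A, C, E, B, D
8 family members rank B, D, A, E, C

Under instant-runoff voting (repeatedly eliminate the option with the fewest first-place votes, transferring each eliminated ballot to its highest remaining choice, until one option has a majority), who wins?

Round 1: E 12, B 8, A 3, C 2, D 0. D has the fewest and is eliminated.
Round 2: E 12, B 8, A 3, C 2. C has the fewest and is eliminated.
Round 3: E 14, B 8, A 3. E has a majority.

E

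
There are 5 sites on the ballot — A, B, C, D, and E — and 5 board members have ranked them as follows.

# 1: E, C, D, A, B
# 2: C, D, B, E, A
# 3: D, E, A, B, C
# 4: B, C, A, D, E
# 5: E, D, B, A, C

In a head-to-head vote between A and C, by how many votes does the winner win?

1

Ballots ranking A above C: 2.
Ballots ranking C above A: 3.
C wins 3–2, a margin of 1.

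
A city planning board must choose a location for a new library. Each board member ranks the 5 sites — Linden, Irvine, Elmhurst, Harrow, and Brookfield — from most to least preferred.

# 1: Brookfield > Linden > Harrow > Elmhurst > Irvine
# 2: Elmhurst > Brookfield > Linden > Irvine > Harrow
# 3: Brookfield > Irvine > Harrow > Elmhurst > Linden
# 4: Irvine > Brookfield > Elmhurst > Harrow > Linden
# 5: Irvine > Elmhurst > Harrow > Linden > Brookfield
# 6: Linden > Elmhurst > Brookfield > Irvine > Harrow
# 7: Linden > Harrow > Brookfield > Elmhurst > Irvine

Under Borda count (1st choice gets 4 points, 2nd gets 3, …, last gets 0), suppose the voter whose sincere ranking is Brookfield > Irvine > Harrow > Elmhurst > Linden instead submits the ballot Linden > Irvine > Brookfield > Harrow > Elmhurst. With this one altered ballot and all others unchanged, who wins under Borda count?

Borda totals with the altered ballot: Linden 18, Irvine 13, Elmhurst 14, Harrow 9, Brookfield 16.
The switch changes the winner from Brookfield to Linden.

Linden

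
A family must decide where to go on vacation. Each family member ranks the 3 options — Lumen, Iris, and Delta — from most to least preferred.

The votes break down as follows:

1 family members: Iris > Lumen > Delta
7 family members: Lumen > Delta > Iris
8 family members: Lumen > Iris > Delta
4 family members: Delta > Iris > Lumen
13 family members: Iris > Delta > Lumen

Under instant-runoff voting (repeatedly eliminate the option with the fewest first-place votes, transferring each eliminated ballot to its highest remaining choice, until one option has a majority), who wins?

Iris

Round 1: Lumen 15, Iris 14, Delta 4. Delta has the fewest and is eliminated.
Round 2: Iris 18, Lumen 15. Iris has a majority.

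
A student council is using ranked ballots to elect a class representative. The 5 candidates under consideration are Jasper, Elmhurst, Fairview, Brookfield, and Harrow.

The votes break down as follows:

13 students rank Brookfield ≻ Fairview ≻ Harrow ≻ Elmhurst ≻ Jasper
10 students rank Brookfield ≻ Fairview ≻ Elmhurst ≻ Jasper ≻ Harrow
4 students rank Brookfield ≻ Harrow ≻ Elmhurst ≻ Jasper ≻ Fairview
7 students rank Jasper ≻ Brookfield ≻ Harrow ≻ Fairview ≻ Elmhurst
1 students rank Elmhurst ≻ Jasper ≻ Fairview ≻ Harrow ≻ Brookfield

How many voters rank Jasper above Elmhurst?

Ballots ranking Jasper above Elmhurst: 7.
Ballots ranking Elmhurst above Jasper: 13+10+4+1 = 28.
So 7 of 35 voters prefer Jasper to Elmhurst.

7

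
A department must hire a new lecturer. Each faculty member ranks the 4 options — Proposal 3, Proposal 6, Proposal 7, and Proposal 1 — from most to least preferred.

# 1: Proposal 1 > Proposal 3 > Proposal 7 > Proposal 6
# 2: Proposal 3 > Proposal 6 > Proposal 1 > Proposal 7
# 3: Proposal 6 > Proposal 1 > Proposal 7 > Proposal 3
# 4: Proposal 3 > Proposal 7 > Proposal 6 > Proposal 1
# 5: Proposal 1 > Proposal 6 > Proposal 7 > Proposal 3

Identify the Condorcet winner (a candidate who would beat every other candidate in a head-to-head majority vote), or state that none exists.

Head-to-head results (5 voters total):
Proposal 3 vs Proposal 6: Proposal 3 wins 3–2.
Proposal 3 vs Proposal 7: Proposal 3 wins 3–2.
Proposal 3 vs Proposal 1: Proposal 1 wins 3–2.
Proposal 6 vs Proposal 7: Proposal 6 wins 3–2.
Proposal 6 vs Proposal 1: Proposal 6 wins 3–2.
Proposal 7 vs Proposal 1: Proposal 1 wins 4–1.
No candidate beats all others: Proposal 3 beats Proposal 6 beats Proposal 1 beats Proposal 3, a majority cycle.

None — there is no Condorcet winner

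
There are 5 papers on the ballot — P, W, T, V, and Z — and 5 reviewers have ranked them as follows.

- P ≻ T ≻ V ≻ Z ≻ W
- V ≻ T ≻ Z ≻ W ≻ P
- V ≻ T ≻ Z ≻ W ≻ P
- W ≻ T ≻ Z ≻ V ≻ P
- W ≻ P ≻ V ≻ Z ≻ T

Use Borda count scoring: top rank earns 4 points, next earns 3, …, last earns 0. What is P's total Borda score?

Borda scores:
  P: 4 + 0 + 0 + 0 + 3 = 7
  W: 0 + 1 + 1 + 4 + 4 = 10
  T: 3 + 3 + 3 + 3 + 0 = 12
  V: 2 + 4 + 4 + 1 + 2 = 13
  Z: 1 + 2 + 2 + 2 + 1 = 8

7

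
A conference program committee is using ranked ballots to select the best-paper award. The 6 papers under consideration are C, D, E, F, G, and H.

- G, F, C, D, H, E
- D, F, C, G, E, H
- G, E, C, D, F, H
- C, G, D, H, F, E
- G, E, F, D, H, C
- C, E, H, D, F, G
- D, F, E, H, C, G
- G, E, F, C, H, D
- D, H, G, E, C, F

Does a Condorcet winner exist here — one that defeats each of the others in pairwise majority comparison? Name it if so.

Head-to-head results (9 voters total):
C vs D: C wins 5–4.
C vs E: E wins 5–4.
C vs F: F wins 5–4.
C vs G: G wins 5–4.
C vs H: C wins 6–3.
D vs E: D wins 5–4.
D vs F: D wins 6–3.
D vs G: G wins 5–4.
D vs H: D wins 7–2.
E vs F: E wins 5–4.
E vs G: G wins 7–2.
E vs H: E wins 6–3.
F vs G: G wins 6–3.
F vs H: F wins 6–3.
G vs H: G wins 6–3.
G beats each rival — C (5–4), D (5–4), E (7–2), F (6–3), H (6–3) — so G is the Condorcet winner.

G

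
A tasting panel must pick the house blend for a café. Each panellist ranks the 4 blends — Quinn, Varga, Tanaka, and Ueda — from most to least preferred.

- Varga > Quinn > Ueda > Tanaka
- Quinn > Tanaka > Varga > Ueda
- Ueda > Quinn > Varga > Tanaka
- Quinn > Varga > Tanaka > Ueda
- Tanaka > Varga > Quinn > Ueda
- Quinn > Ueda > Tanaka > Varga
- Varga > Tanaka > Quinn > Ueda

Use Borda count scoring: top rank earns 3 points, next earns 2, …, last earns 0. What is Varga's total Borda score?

12

Borda scores:
  Quinn: 2 + 3 + 2 + 3 + 1 + 3 + 1 = 15
  Varga: 3 + 1 + 1 + 2 + 2 + 0 + 3 = 12
  Tanaka: 0 + 2 + 0 + 1 + 3 + 1 + 2 = 9
  Ueda: 1 + 0 + 3 + 0 + 0 + 2 + 0 = 6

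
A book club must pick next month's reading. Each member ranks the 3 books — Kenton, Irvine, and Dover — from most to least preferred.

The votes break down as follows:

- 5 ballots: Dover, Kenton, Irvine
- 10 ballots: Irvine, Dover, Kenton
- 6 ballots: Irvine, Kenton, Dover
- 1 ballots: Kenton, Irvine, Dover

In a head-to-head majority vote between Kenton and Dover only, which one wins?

Ballots ranking Kenton above Dover: 6+1 = 7.
Ballots ranking Dover above Kenton: 5+10 = 15.
Dover wins the head-to-head, 15–7.

Dover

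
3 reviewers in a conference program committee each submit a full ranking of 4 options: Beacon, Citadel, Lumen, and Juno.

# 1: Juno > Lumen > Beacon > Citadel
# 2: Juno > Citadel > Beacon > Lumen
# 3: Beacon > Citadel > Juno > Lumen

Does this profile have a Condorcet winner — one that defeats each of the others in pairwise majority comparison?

Yes

Head-to-head results (3 voters total):
Beacon vs Citadel: Beacon wins 2–1.
Beacon vs Lumen: Beacon wins 2–1.
Beacon vs Juno: Juno wins 2–1.
Citadel vs Lumen: Citadel wins 2–1.
Citadel vs Juno: Juno wins 2–1.
Lumen vs Juno: Juno wins 3–0.
Juno beats each rival — Beacon (2–1), Citadel (2–1), Lumen (3–0) — so Juno is the Condorcet winner.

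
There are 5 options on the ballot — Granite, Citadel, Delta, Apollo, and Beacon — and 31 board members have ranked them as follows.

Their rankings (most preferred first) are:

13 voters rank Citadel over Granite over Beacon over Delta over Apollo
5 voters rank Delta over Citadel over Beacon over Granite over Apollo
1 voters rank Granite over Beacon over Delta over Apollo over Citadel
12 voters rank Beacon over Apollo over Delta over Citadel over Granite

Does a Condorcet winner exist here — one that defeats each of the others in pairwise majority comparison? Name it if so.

Head-to-head results (31 voters total):
Granite vs Citadel: Citadel wins 30–1.
Granite vs Delta: Delta wins 17–14.
Granite vs Apollo: Granite wins 19–12.
Granite vs Beacon: Beacon wins 17–14.
Citadel vs Delta: Delta wins 18–13.
Citadel vs Apollo: Citadel wins 18–13.
Citadel vs Beacon: Citadel wins 18–13.
Delta vs Apollo: Delta wins 19–12.
Delta vs Beacon: Beacon wins 26–5.
Apollo vs Beacon: Beacon wins 31–0.
No candidate beats all others: Citadel beats Beacon beats Delta beats Citadel, a majority cycle.

None — there is no Condorcet winner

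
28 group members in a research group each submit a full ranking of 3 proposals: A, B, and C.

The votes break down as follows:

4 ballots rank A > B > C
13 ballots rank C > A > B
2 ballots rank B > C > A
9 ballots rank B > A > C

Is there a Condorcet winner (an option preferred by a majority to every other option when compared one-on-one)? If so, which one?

No Condorcet winner

Head-to-head results (28 voters total):
A vs B: A wins 17–11.
A vs C: C wins 15–13.
B vs C: B wins 15–13.
No candidate beats all others: A beats B beats C beats A, a majority cycle.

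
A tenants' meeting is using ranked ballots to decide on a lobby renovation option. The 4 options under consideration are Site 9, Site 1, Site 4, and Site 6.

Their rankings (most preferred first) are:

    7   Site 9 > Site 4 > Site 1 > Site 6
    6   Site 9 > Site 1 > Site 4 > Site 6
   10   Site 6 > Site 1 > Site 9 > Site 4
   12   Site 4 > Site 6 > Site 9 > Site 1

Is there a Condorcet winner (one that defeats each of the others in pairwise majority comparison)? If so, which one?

Head-to-head results (35 voters total):
Site 9 vs Site 1: Site 9 wins 25–10.
Site 9 vs Site 4: Site 9 wins 23–12.
Site 9 vs Site 6: Site 6 wins 22–13.
Site 1 vs Site 4: Site 4 wins 19–16.
Site 1 vs Site 6: Site 6 wins 22–13.
Site 4 vs Site 6: Site 4 wins 25–10.
No candidate beats all others: Site 9 beats Site 4 beats Site 6 beats Site 9, a majority cycle.

No Condorcet winner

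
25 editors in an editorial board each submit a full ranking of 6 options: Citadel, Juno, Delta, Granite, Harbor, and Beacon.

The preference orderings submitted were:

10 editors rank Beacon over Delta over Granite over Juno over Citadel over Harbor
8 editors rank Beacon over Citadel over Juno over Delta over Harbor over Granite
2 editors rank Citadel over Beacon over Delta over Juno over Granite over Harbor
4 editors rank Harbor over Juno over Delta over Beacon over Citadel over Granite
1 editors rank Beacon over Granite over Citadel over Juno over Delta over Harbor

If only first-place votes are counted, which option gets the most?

First-place vote totals:
  Citadel: 2
  Juno: 0
  Delta: 0
  Granite: 0
  Harbor: 4
  Beacon: 19
Beacon has the most first-place votes.

Beacon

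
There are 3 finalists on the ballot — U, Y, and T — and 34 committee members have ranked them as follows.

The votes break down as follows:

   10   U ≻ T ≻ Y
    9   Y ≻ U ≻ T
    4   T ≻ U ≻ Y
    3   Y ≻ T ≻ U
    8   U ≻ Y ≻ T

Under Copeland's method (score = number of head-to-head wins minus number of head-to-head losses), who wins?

U

Pairwise results:
  U vs Y: U wins 22–12.
  U vs T: U wins 27–7.
  Y vs T: Y wins 20–14.
Copeland scores (wins − losses):
  U: 2 − 0 = 2
  Y: 1 − 1 = 0
  T: 0 − 2 = -2
U has the best Copeland score.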